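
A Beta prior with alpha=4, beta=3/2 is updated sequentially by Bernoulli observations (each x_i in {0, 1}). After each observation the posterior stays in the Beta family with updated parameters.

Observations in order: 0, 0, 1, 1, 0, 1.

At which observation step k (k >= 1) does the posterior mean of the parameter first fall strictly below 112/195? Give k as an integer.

obs 1: x=0 → posterior Beta(4, 5/2)
obs 2: x=0 → posterior Beta(4, 7/2)
obs 3: x=1 → posterior Beta(5, 7/2)
obs 4: x=1 → posterior Beta(6, 7/2)
obs 5: x=0 → posterior Beta(6, 9/2)
obs 6: x=1 → posterior Beta(7, 9/2)

k = 2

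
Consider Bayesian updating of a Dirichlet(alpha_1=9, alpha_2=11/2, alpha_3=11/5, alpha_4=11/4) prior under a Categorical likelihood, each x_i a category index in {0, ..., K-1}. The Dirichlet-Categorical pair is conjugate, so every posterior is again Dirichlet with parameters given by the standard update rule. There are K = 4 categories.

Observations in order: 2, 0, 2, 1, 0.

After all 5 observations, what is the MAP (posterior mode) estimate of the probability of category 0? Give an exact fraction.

obs 1: x=2 → posterior Dirichlet(9, 11/2, 16/5, 11/4)
obs 2: x=0 → posterior Dirichlet(10, 11/2, 16/5, 11/4)
obs 3: x=2 → posterior Dirichlet(10, 11/2, 21/5, 11/4)
obs 4: x=1 → posterior Dirichlet(10, 13/2, 21/5, 11/4)
obs 5: x=0 → posterior Dirichlet(11, 13/2, 21/5, 11/4)

200/409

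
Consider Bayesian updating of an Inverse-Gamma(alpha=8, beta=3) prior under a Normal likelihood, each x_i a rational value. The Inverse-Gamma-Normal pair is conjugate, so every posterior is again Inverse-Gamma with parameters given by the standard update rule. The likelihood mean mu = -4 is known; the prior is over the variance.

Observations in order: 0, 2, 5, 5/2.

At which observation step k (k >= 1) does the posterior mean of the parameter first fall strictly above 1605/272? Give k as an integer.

obs 1: x=0 → posterior Inverse-Gamma(17/2, 11)
obs 2: x=2 → posterior Inverse-Gamma(9, 29)
obs 3: x=5 → posterior Inverse-Gamma(19/2, 139/2)
obs 4: x=5/2 → posterior Inverse-Gamma(10, 725/8)

k = 3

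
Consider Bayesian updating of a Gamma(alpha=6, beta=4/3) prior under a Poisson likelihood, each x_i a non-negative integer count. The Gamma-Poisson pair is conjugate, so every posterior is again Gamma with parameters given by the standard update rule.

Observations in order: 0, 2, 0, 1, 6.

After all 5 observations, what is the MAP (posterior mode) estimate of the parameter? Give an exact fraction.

42/19

obs 1: x=0 → posterior Gamma(6, 7/3)
obs 2: x=2 → posterior Gamma(8, 10/3)
obs 3: x=0 → posterior Gamma(8, 13/3)
obs 4: x=1 → posterior Gamma(9, 16/3)
obs 5: x=6 → posterior Gamma(15, 19/3)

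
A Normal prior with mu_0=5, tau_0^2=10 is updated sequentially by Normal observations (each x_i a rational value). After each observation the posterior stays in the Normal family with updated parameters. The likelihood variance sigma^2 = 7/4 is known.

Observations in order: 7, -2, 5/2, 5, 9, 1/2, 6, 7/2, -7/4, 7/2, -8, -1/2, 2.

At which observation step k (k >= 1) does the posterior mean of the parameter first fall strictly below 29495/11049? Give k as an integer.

obs 1: x=7 → posterior Normal(315/47, 70/47)
obs 2: x=-2 → posterior Normal(235/87, 70/87)
obs 3: x=5/2 → posterior Normal(335/127, 70/127)
obs 4: x=5 → posterior Normal(535/167, 70/167)
obs 5: x=9 → posterior Normal(895/207, 70/207)
obs 6: x=1/2 → posterior Normal(915/247, 70/247)
obs 7: x=6 → posterior Normal(165/41, 10/41)
obs 8: x=7/2 → posterior Normal(1295/327, 70/327)
obs 9: x=-7/4 → posterior Normal(1225/367, 70/367)
obs 10: x=7/2 → posterior Normal(1365/407, 70/407)
obs 11: x=-8 → posterior Normal(1045/447, 70/447)
obs 12: x=-1/2 → posterior Normal(1025/487, 70/487)
obs 13: x=2 → posterior Normal(65/31, 70/527)

k = 3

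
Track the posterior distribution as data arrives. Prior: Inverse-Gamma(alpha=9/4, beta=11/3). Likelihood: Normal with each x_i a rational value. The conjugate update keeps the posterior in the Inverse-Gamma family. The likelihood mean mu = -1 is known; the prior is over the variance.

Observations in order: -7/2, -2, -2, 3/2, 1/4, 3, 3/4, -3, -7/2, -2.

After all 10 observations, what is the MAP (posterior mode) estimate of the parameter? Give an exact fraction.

1289/396

obs 1: x=-7/2 → posterior Inverse-Gamma(11/4, 163/24)
obs 2: x=-2 → posterior Inverse-Gamma(13/4, 175/24)
obs 3: x=-2 → posterior Inverse-Gamma(15/4, 187/24)
obs 4: x=3/2 → posterior Inverse-Gamma(17/4, 131/12)
obs 5: x=1/4 → posterior Inverse-Gamma(19/4, 1123/96)
obs 6: x=3 → posterior Inverse-Gamma(21/4, 1891/96)
obs 7: x=3/4 → posterior Inverse-Gamma(23/4, 1019/48)
obs 8: x=-3 → posterior Inverse-Gamma(25/4, 1115/48)
obs 9: x=-7/2 → posterior Inverse-Gamma(27/4, 1265/48)
obs 10: x=-2 → posterior Inverse-Gamma(29/4, 1289/48)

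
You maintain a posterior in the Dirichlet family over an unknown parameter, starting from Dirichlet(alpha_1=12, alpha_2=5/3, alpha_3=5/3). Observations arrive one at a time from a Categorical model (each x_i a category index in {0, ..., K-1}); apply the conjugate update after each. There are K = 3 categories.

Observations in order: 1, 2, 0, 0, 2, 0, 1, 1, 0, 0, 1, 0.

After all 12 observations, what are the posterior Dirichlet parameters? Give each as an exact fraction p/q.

obs 1: x=1 → posterior Dirichlet(12, 8/3, 5/3)
obs 2: x=2 → posterior Dirichlet(12, 8/3, 8/3)
obs 3: x=0 → posterior Dirichlet(13, 8/3, 8/3)
obs 4: x=0 → posterior Dirichlet(14, 8/3, 8/3)
obs 5: x=2 → posterior Dirichlet(14, 8/3, 11/3)
obs 6: x=0 → posterior Dirichlet(15, 8/3, 11/3)
obs 7: x=1 → posterior Dirichlet(15, 11/3, 11/3)
obs 8: x=1 → posterior Dirichlet(15, 14/3, 11/3)
obs 9: x=0 → posterior Dirichlet(16, 14/3, 11/3)
obs 10: x=0 → posterior Dirichlet(17, 14/3, 11/3)
obs 11: x=1 → posterior Dirichlet(17, 17/3, 11/3)
obs 12: x=0 → posterior Dirichlet(18, 17/3, 11/3)

alpha_1=18, alpha_2=17/3, alpha_3=11/3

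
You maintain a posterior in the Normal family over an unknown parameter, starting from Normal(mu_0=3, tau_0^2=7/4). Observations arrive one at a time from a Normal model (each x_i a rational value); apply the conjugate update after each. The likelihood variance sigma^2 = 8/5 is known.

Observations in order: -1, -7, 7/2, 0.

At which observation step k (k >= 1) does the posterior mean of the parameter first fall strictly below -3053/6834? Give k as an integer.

obs 1: x=-1 → posterior Normal(61/67, 56/67)
obs 2: x=-7 → posterior Normal(-92/51, 28/51)
obs 3: x=7/2 → posterior Normal(-123/274, 56/137)
obs 4: x=0 → posterior Normal(-123/344, 14/43)

k = 2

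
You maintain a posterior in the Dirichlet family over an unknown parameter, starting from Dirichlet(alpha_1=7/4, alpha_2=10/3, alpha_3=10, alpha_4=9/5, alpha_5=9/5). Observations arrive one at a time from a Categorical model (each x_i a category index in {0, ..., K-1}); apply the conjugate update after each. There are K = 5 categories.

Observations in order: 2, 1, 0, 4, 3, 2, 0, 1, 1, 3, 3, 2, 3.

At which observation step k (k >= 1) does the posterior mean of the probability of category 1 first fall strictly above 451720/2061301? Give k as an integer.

obs 1: x=2 → posterior Dirichlet(7/4, 10/3, 11, 9/5, 9/5)
obs 2: x=1 → posterior Dirichlet(7/4, 13/3, 11, 9/5, 9/5)
obs 3: x=0 → posterior Dirichlet(11/4, 13/3, 11, 9/5, 9/5)
obs 4: x=4 → posterior Dirichlet(11/4, 13/3, 11, 9/5, 14/5)
obs 5: x=3 → posterior Dirichlet(11/4, 13/3, 11, 14/5, 14/5)
obs 6: x=2 → posterior Dirichlet(11/4, 13/3, 12, 14/5, 14/5)
obs 7: x=0 → posterior Dirichlet(15/4, 13/3, 12, 14/5, 14/5)
obs 8: x=1 → posterior Dirichlet(15/4, 16/3, 12, 14/5, 14/5)
obs 9: x=1 → posterior Dirichlet(15/4, 19/3, 12, 14/5, 14/5)
obs 10: x=3 → posterior Dirichlet(15/4, 19/3, 12, 19/5, 14/5)
obs 11: x=3 → posterior Dirichlet(15/4, 19/3, 12, 24/5, 14/5)
obs 12: x=2 → posterior Dirichlet(15/4, 19/3, 13, 24/5, 14/5)
obs 13: x=3 → posterior Dirichlet(15/4, 19/3, 13, 29/5, 14/5)

k = 9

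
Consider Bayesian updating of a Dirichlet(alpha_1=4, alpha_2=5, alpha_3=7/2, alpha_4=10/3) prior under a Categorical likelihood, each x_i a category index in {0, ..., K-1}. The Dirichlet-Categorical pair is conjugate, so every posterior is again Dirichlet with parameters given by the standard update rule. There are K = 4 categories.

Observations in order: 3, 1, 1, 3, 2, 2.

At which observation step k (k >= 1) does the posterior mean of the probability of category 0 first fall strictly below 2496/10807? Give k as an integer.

obs 1: x=3 → posterior Dirichlet(4, 5, 7/2, 13/3)
obs 2: x=1 → posterior Dirichlet(4, 6, 7/2, 13/3)
obs 3: x=1 → posterior Dirichlet(4, 7, 7/2, 13/3)
obs 4: x=3 → posterior Dirichlet(4, 7, 7/2, 16/3)
obs 5: x=2 → posterior Dirichlet(4, 7, 9/2, 16/3)
obs 6: x=2 → posterior Dirichlet(4, 7, 11/2, 16/3)

k = 2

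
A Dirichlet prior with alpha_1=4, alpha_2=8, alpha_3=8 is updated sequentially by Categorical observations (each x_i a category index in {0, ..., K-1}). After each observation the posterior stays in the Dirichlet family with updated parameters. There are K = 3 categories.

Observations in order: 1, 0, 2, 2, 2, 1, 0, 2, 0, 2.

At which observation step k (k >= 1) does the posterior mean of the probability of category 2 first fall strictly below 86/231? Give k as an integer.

k = 2

obs 1: x=1 → posterior Dirichlet(4, 9, 8)
obs 2: x=0 → posterior Dirichlet(5, 9, 8)
obs 3: x=2 → posterior Dirichlet(5, 9, 9)
obs 4: x=2 → posterior Dirichlet(5, 9, 10)
obs 5: x=2 → posterior Dirichlet(5, 9, 11)
obs 6: x=1 → posterior Dirichlet(5, 10, 11)
obs 7: x=0 → posterior Dirichlet(6, 10, 11)
obs 8: x=2 → posterior Dirichlet(6, 10, 12)
obs 9: x=0 → posterior Dirichlet(7, 10, 12)
obs 10: x=2 → posterior Dirichlet(7, 10, 13)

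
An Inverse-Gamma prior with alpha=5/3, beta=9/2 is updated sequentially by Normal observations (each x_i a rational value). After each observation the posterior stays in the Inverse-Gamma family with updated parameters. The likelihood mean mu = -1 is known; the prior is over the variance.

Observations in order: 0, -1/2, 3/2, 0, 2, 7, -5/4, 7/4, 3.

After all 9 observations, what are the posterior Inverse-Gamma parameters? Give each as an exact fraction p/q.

obs 1: x=0 → posterior Inverse-Gamma(13/6, 5)
obs 2: x=-1/2 → posterior Inverse-Gamma(8/3, 41/8)
obs 3: x=3/2 → posterior Inverse-Gamma(19/6, 33/4)
obs 4: x=0 → posterior Inverse-Gamma(11/3, 35/4)
obs 5: x=2 → posterior Inverse-Gamma(25/6, 53/4)
obs 6: x=7 → posterior Inverse-Gamma(14/3, 181/4)
obs 7: x=-5/4 → posterior Inverse-Gamma(31/6, 1449/32)
obs 8: x=7/4 → posterior Inverse-Gamma(17/3, 785/16)
obs 9: x=3 → posterior Inverse-Gamma(37/6, 913/16)

alpha=37/6, beta=913/16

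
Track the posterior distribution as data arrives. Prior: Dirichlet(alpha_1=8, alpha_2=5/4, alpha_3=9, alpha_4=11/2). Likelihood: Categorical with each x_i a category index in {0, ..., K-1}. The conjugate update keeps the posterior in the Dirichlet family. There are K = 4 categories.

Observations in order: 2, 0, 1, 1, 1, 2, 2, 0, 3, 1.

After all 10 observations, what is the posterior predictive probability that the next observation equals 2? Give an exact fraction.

16/45

obs 1: x=2 → posterior Dirichlet(8, 5/4, 10, 11/2)
obs 2: x=0 → posterior Dirichlet(9, 5/4, 10, 11/2)
obs 3: x=1 → posterior Dirichlet(9, 9/4, 10, 11/2)
obs 4: x=1 → posterior Dirichlet(9, 13/4, 10, 11/2)
obs 5: x=1 → posterior Dirichlet(9, 17/4, 10, 11/2)
obs 6: x=2 → posterior Dirichlet(9, 17/4, 11, 11/2)
obs 7: x=2 → posterior Dirichlet(9, 17/4, 12, 11/2)
obs 8: x=0 → posterior Dirichlet(10, 17/4, 12, 11/2)
obs 9: x=3 → posterior Dirichlet(10, 17/4, 12, 13/2)
obs 10: x=1 → posterior Dirichlet(10, 21/4, 12, 13/2)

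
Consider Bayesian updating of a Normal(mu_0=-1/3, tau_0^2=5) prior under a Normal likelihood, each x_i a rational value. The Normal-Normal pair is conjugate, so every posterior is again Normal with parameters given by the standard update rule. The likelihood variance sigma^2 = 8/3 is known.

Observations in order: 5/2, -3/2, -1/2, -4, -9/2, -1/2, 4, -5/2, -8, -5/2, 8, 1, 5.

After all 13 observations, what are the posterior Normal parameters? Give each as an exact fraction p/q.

mu_0=-331/1218, tau_0^2=40/203

obs 1: x=5/2 → posterior Normal(209/138, 40/23)
obs 2: x=-3/2 → posterior Normal(37/114, 20/19)
obs 3: x=-1/2 → posterior Normal(29/318, 40/53)
obs 4: x=-4 → posterior Normal(-331/408, 10/17)
obs 5: x=-9/2 → posterior Normal(-368/249, 40/83)
obs 6: x=-1/2 → posterior Normal(-781/588, 20/49)
obs 7: x=4 → posterior Normal(-421/678, 40/113)
obs 8: x=-5/2 → posterior Normal(-323/384, 5/16)
obs 9: x=-8 → posterior Normal(-683/429, 40/143)
obs 10: x=-5/2 → posterior Normal(-1591/948, 20/79)
obs 11: x=8 → posterior Normal(-871/1038, 40/173)
obs 12: x=1 → posterior Normal(-781/1128, 10/47)
obs 13: x=5 → posterior Normal(-331/1218, 40/203)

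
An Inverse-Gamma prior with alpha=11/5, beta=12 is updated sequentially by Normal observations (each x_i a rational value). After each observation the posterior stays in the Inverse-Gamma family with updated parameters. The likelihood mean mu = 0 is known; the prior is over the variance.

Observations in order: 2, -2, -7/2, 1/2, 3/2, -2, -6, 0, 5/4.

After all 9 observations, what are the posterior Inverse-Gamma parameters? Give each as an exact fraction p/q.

obs 1: x=2 → posterior Inverse-Gamma(27/10, 14)
obs 2: x=-2 → posterior Inverse-Gamma(16/5, 16)
obs 3: x=-7/2 → posterior Inverse-Gamma(37/10, 177/8)
obs 4: x=1/2 → posterior Inverse-Gamma(21/5, 89/4)
obs 5: x=3/2 → posterior Inverse-Gamma(47/10, 187/8)
obs 6: x=-2 → posterior Inverse-Gamma(26/5, 203/8)
obs 7: x=-6 → posterior Inverse-Gamma(57/10, 347/8)
obs 8: x=0 → posterior Inverse-Gamma(31/5, 347/8)
obs 9: x=5/4 → posterior Inverse-Gamma(67/10, 1413/32)

alpha=67/10, beta=1413/32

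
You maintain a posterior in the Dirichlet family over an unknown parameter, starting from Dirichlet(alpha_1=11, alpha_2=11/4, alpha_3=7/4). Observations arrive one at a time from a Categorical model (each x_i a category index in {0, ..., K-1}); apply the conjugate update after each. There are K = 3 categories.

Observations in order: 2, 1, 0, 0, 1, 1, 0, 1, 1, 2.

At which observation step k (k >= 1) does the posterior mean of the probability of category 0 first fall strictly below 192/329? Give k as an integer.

obs 1: x=2 → posterior Dirichlet(11, 11/4, 11/4)
obs 2: x=1 → posterior Dirichlet(11, 15/4, 11/4)
obs 3: x=0 → posterior Dirichlet(12, 15/4, 11/4)
obs 4: x=0 → posterior Dirichlet(13, 15/4, 11/4)
obs 5: x=1 → posterior Dirichlet(13, 19/4, 11/4)
obs 6: x=1 → posterior Dirichlet(13, 23/4, 11/4)
obs 7: x=0 → posterior Dirichlet(14, 23/4, 11/4)
obs 8: x=1 → posterior Dirichlet(14, 27/4, 11/4)
obs 9: x=1 → posterior Dirichlet(14, 31/4, 11/4)
obs 10: x=2 → posterior Dirichlet(14, 31/4, 15/4)

k = 9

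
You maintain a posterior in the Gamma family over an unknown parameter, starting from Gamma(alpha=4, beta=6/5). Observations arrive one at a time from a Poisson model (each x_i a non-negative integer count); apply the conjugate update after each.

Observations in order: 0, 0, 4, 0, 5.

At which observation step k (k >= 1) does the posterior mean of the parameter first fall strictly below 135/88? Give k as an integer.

k = 2

obs 1: x=0 → posterior Gamma(4, 11/5)
obs 2: x=0 → posterior Gamma(4, 16/5)
obs 3: x=4 → posterior Gamma(8, 21/5)
obs 4: x=0 → posterior Gamma(8, 26/5)
obs 5: x=5 → posterior Gamma(13, 31/5)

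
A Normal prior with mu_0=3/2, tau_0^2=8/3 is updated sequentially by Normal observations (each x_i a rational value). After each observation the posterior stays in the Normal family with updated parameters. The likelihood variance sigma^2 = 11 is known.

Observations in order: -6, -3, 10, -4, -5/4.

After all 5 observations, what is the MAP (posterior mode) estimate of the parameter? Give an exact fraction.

31/146

obs 1: x=-6 → posterior Normal(3/82, 88/41)
obs 2: x=-3 → posterior Normal(-45/98, 88/49)
obs 3: x=10 → posterior Normal(115/114, 88/57)
obs 4: x=-4 → posterior Normal(51/130, 88/65)
obs 5: x=-5/4 → posterior Normal(31/146, 88/73)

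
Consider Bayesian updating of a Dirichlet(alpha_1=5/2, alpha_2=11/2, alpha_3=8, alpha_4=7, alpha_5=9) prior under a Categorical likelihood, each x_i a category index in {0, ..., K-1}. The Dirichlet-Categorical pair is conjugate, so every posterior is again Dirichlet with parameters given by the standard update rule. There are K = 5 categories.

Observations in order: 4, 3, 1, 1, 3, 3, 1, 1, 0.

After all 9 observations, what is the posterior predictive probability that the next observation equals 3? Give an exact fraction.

10/41

obs 1: x=4 → posterior Dirichlet(5/2, 11/2, 8, 7, 10)
obs 2: x=3 → posterior Dirichlet(5/2, 11/2, 8, 8, 10)
obs 3: x=1 → posterior Dirichlet(5/2, 13/2, 8, 8, 10)
obs 4: x=1 → posterior Dirichlet(5/2, 15/2, 8, 8, 10)
obs 5: x=3 → posterior Dirichlet(5/2, 15/2, 8, 9, 10)
obs 6: x=3 → posterior Dirichlet(5/2, 15/2, 8, 10, 10)
obs 7: x=1 → posterior Dirichlet(5/2, 17/2, 8, 10, 10)
obs 8: x=1 → posterior Dirichlet(5/2, 19/2, 8, 10, 10)
obs 9: x=0 → posterior Dirichlet(7/2, 19/2, 8, 10, 10)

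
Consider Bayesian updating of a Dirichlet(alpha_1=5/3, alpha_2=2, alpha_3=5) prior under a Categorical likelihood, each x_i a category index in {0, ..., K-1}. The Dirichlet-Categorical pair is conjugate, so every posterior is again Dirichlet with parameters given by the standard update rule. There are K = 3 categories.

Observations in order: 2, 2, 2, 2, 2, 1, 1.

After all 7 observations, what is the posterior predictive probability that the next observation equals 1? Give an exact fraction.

obs 1: x=2 → posterior Dirichlet(5/3, 2, 6)
obs 2: x=2 → posterior Dirichlet(5/3, 2, 7)
obs 3: x=2 → posterior Dirichlet(5/3, 2, 8)
obs 4: x=2 → posterior Dirichlet(5/3, 2, 9)
obs 5: x=2 → posterior Dirichlet(5/3, 2, 10)
obs 6: x=1 → posterior Dirichlet(5/3, 3, 10)
obs 7: x=1 → posterior Dirichlet(5/3, 4, 10)

12/47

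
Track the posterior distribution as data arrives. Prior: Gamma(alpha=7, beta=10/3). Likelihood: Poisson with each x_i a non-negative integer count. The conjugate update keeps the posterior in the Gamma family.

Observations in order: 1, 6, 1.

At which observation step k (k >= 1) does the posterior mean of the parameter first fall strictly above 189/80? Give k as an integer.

k = 2

obs 1: x=1 → posterior Gamma(8, 13/3)
obs 2: x=6 → posterior Gamma(14, 16/3)
obs 3: x=1 → posterior Gamma(15, 19/3)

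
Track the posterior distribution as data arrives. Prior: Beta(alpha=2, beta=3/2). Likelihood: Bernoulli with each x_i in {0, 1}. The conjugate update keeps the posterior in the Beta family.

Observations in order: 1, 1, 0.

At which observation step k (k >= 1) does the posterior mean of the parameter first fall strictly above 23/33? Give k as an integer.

k = 2

obs 1: x=1 → posterior Beta(3, 3/2)
obs 2: x=1 → posterior Beta(4, 3/2)
obs 3: x=0 → posterior Beta(4, 5/2)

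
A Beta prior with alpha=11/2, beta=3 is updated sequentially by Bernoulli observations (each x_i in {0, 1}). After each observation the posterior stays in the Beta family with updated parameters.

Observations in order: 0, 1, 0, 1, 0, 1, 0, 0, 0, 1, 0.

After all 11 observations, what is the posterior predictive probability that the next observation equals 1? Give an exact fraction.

19/39

obs 1: x=0 → posterior Beta(11/2, 4)
obs 2: x=1 → posterior Beta(13/2, 4)
obs 3: x=0 → posterior Beta(13/2, 5)
obs 4: x=1 → posterior Beta(15/2, 5)
obs 5: x=0 → posterior Beta(15/2, 6)
obs 6: x=1 → posterior Beta(17/2, 6)
obs 7: x=0 → posterior Beta(17/2, 7)
obs 8: x=0 → posterior Beta(17/2, 8)
obs 9: x=0 → posterior Beta(17/2, 9)
obs 10: x=1 → posterior Beta(19/2, 9)
obs 11: x=0 → posterior Beta(19/2, 10)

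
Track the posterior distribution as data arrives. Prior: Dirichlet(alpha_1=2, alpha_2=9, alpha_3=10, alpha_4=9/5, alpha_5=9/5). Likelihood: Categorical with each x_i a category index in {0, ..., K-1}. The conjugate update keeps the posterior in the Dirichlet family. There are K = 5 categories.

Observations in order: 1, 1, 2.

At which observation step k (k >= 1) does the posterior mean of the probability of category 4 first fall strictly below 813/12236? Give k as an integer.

k = 3

obs 1: x=1 → posterior Dirichlet(2, 10, 10, 9/5, 9/5)
obs 2: x=1 → posterior Dirichlet(2, 11, 10, 9/5, 9/5)
obs 3: x=2 → posterior Dirichlet(2, 11, 11, 9/5, 9/5)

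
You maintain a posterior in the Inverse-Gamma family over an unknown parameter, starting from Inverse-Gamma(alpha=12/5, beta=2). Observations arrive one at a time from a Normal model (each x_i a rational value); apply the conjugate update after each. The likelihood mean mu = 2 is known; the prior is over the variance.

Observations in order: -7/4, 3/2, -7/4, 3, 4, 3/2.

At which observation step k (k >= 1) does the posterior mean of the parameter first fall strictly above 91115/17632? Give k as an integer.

obs 1: x=-7/4 → posterior Inverse-Gamma(29/10, 289/32)
obs 2: x=3/2 → posterior Inverse-Gamma(17/5, 293/32)
obs 3: x=-7/4 → posterior Inverse-Gamma(39/10, 259/16)
obs 4: x=3 → posterior Inverse-Gamma(22/5, 267/16)
obs 5: x=4 → posterior Inverse-Gamma(49/10, 299/16)
obs 6: x=3/2 → posterior Inverse-Gamma(27/5, 301/16)

k = 3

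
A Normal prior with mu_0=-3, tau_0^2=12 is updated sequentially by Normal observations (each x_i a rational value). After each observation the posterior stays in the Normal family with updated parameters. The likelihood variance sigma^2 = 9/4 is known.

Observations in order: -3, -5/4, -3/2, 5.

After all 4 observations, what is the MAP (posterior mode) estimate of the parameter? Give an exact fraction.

-21/67

obs 1: x=-3 → posterior Normal(-3, 36/19)
obs 2: x=-5/4 → posterior Normal(-11/5, 36/35)
obs 3: x=-3/2 → posterior Normal(-101/51, 12/17)
obs 4: x=5 → posterior Normal(-21/67, 36/67)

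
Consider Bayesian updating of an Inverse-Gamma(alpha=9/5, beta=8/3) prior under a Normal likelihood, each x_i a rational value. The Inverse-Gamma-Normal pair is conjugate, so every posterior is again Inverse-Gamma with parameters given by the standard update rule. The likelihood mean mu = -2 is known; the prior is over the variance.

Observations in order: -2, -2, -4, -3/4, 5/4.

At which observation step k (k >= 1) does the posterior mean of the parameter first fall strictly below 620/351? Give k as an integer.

obs 1: x=-2 → posterior Inverse-Gamma(23/10, 8/3)
obs 2: x=-2 → posterior Inverse-Gamma(14/5, 8/3)
obs 3: x=-4 → posterior Inverse-Gamma(33/10, 14/3)
obs 4: x=-3/4 → posterior Inverse-Gamma(19/5, 523/96)
obs 5: x=5/4 → posterior Inverse-Gamma(43/10, 515/48)

k = 2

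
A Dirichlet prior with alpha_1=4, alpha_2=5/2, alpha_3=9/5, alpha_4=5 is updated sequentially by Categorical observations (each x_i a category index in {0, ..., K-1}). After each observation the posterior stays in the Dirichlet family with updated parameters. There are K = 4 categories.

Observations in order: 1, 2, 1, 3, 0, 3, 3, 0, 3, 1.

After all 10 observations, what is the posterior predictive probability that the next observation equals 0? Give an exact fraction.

obs 1: x=1 → posterior Dirichlet(4, 7/2, 9/5, 5)
obs 2: x=2 → posterior Dirichlet(4, 7/2, 14/5, 5)
obs 3: x=1 → posterior Dirichlet(4, 9/2, 14/5, 5)
obs 4: x=3 → posterior Dirichlet(4, 9/2, 14/5, 6)
obs 5: x=0 → posterior Dirichlet(5, 9/2, 14/5, 6)
obs 6: x=3 → posterior Dirichlet(5, 9/2, 14/5, 7)
obs 7: x=3 → posterior Dirichlet(5, 9/2, 14/5, 8)
obs 8: x=0 → posterior Dirichlet(6, 9/2, 14/5, 8)
obs 9: x=3 → posterior Dirichlet(6, 9/2, 14/5, 9)
obs 10: x=1 → posterior Dirichlet(6, 11/2, 14/5, 9)

60/233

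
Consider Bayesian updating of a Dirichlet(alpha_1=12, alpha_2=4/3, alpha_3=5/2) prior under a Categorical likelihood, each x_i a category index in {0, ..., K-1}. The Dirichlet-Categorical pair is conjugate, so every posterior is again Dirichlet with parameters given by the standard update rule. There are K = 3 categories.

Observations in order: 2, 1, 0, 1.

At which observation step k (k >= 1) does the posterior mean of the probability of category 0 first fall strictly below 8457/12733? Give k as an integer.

k = 4

obs 1: x=2 → posterior Dirichlet(12, 4/3, 7/2)
obs 2: x=1 → posterior Dirichlet(12, 7/3, 7/2)
obs 3: x=0 → posterior Dirichlet(13, 7/3, 7/2)
obs 4: x=1 → posterior Dirichlet(13, 10/3, 7/2)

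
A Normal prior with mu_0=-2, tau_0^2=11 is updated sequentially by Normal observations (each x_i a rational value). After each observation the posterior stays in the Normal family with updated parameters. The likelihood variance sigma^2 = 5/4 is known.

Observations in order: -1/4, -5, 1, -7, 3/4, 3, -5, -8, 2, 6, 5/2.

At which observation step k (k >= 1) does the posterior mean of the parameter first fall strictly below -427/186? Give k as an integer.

k = 2

obs 1: x=-1/4 → posterior Normal(-3/7, 55/49)
obs 2: x=-5 → posterior Normal(-241/93, 55/93)
obs 3: x=1 → posterior Normal(-197/137, 55/137)
obs 4: x=-7 → posterior Normal(-505/181, 55/181)
obs 5: x=3/4 → posterior Normal(-472/225, 11/45)
obs 6: x=3 → posterior Normal(-340/269, 55/269)
obs 7: x=-5 → posterior Normal(-560/313, 55/313)
obs 8: x=-8 → posterior Normal(-304/119, 55/357)
obs 9: x=2 → posterior Normal(-824/401, 55/401)
obs 10: x=6 → posterior Normal(-112/89, 11/89)
obs 11: x=5/2 → posterior Normal(-150/163, 55/489)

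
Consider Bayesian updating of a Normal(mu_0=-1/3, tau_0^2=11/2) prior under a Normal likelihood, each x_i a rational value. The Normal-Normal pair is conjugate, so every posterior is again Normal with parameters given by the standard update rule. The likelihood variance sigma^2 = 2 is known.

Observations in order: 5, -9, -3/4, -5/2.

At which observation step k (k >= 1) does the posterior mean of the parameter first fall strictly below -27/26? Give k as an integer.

obs 1: x=5 → posterior Normal(161/45, 22/15)
obs 2: x=-9 → posterior Normal(-68/39, 11/13)
obs 3: x=-3/4 → posterior Normal(-643/444, 22/37)
obs 4: x=-5/2 → posterior Normal(-973/576, 11/24)

k = 2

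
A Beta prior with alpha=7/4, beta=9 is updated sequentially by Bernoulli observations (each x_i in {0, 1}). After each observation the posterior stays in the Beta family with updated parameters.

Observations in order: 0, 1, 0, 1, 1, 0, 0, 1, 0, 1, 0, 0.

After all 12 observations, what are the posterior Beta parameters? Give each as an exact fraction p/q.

obs 1: x=0 → posterior Beta(7/4, 10)
obs 2: x=1 → posterior Beta(11/4, 10)
obs 3: x=0 → posterior Beta(11/4, 11)
obs 4: x=1 → posterior Beta(15/4, 11)
obs 5: x=1 → posterior Beta(19/4, 11)
obs 6: x=0 → posterior Beta(19/4, 12)
obs 7: x=0 → posterior Beta(19/4, 13)
obs 8: x=1 → posterior Beta(23/4, 13)
obs 9: x=0 → posterior Beta(23/4, 14)
obs 10: x=1 → posterior Beta(27/4, 14)
obs 11: x=0 → posterior Beta(27/4, 15)
obs 12: x=0 → posterior Beta(27/4, 16)

alpha=27/4, beta=16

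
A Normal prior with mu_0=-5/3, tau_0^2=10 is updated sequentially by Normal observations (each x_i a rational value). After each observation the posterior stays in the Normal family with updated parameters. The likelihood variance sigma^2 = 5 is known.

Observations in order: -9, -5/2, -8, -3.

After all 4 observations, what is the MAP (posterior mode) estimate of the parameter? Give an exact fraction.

obs 1: x=-9 → posterior Normal(-59/9, 10/3)
obs 2: x=-5/2 → posterior Normal(-74/15, 2)
obs 3: x=-8 → posterior Normal(-122/21, 10/7)
obs 4: x=-3 → posterior Normal(-140/27, 10/9)

-140/27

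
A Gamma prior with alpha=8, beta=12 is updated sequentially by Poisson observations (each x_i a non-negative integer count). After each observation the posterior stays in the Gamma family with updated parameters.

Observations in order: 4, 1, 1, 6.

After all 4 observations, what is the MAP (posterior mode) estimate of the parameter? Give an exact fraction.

19/16

obs 1: x=4 → posterior Gamma(12, 13)
obs 2: x=1 → posterior Gamma(13, 14)
obs 3: x=1 → posterior Gamma(14, 15)
obs 4: x=6 → posterior Gamma(20, 16)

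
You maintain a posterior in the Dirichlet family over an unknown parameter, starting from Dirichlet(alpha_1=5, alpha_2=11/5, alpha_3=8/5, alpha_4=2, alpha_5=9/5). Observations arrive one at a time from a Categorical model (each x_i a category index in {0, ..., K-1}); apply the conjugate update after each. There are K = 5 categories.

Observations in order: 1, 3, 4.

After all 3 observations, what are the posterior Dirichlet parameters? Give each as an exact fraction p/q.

obs 1: x=1 → posterior Dirichlet(5, 16/5, 8/5, 2, 9/5)
obs 2: x=3 → posterior Dirichlet(5, 16/5, 8/5, 3, 9/5)
obs 3: x=4 → posterior Dirichlet(5, 16/5, 8/5, 3, 14/5)

alpha_1=5, alpha_2=16/5, alpha_3=8/5, alpha_4=3, alpha_5=14/5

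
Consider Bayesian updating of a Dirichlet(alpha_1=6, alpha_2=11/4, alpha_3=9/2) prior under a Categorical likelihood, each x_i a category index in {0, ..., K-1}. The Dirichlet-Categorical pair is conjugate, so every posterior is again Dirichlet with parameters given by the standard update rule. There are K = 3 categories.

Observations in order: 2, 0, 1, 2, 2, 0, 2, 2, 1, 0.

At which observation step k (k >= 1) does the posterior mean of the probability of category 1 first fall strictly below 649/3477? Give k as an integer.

k = 2

obs 1: x=2 → posterior Dirichlet(6, 11/4, 11/2)
obs 2: x=0 → posterior Dirichlet(7, 11/4, 11/2)
obs 3: x=1 → posterior Dirichlet(7, 15/4, 11/2)
obs 4: x=2 → posterior Dirichlet(7, 15/4, 13/2)
obs 5: x=2 → posterior Dirichlet(7, 15/4, 15/2)
obs 6: x=0 → posterior Dirichlet(8, 15/4, 15/2)
obs 7: x=2 → posterior Dirichlet(8, 15/4, 17/2)
obs 8: x=2 → posterior Dirichlet(8, 15/4, 19/2)
obs 9: x=1 → posterior Dirichlet(8, 19/4, 19/2)
obs 10: x=0 → posterior Dirichlet(9, 19/4, 19/2)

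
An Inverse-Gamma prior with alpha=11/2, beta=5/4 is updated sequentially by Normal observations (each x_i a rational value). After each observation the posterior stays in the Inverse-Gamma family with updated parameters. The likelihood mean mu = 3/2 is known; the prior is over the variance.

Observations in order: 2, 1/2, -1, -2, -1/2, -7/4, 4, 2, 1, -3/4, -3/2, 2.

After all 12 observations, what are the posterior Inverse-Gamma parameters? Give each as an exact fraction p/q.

alpha=23/2, beta=463/16

obs 1: x=2 → posterior Inverse-Gamma(6, 11/8)
obs 2: x=1/2 → posterior Inverse-Gamma(13/2, 15/8)
obs 3: x=-1 → posterior Inverse-Gamma(7, 5)
obs 4: x=-2 → posterior Inverse-Gamma(15/2, 89/8)
obs 5: x=-1/2 → posterior Inverse-Gamma(8, 105/8)
obs 6: x=-7/4 → posterior Inverse-Gamma(17/2, 589/32)
obs 7: x=4 → posterior Inverse-Gamma(9, 689/32)
obs 8: x=2 → posterior Inverse-Gamma(19/2, 693/32)
obs 9: x=1 → posterior Inverse-Gamma(10, 697/32)
obs 10: x=-3/4 → posterior Inverse-Gamma(21/2, 389/16)
obs 11: x=-3/2 → posterior Inverse-Gamma(11, 461/16)
obs 12: x=2 → posterior Inverse-Gamma(23/2, 463/16)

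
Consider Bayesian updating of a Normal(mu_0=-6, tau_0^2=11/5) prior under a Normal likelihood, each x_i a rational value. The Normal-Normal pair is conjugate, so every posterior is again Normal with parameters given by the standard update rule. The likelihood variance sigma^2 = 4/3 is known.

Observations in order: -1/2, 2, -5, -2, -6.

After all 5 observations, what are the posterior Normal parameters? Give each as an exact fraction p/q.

obs 1: x=-1/2 → posterior Normal(-273/106, 44/53)
obs 2: x=2 → posterior Normal(-141/172, 22/43)
obs 3: x=-5 → posterior Normal(-471/238, 44/119)
obs 4: x=-2 → posterior Normal(-603/304, 11/38)
obs 5: x=-6 → posterior Normal(-27/10, 44/185)

mu_0=-27/10, tau_0^2=44/185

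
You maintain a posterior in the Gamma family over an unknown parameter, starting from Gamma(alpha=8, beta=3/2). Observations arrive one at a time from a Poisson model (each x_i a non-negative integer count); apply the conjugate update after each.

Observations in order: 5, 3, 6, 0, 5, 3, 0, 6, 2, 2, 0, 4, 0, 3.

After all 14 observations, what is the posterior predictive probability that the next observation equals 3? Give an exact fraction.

1830094526654370330187770422566834695576318845875774245477922311419827406912/8427465705576358635622839396817058164066162897508094340376170494254080797249

obs 1: x=5 → posterior Gamma(13, 5/2)
obs 2: x=3 → posterior Gamma(16, 7/2)
obs 3: x=6 → posterior Gamma(22, 9/2)
obs 4: x=0 → posterior Gamma(22, 11/2)
obs 5: x=5 → posterior Gamma(27, 13/2)
obs 6: x=3 → posterior Gamma(30, 15/2)
obs 7: x=0 → posterior Gamma(30, 17/2)
obs 8: x=6 → posterior Gamma(36, 19/2)
obs 9: x=2 → posterior Gamma(38, 21/2)
obs 10: x=2 → posterior Gamma(40, 23/2)
obs 11: x=0 → posterior Gamma(40, 25/2)
obs 12: x=4 → posterior Gamma(44, 27/2)
obs 13: x=0 → posterior Gamma(44, 29/2)
obs 14: x=3 → posterior Gamma(47, 31/2)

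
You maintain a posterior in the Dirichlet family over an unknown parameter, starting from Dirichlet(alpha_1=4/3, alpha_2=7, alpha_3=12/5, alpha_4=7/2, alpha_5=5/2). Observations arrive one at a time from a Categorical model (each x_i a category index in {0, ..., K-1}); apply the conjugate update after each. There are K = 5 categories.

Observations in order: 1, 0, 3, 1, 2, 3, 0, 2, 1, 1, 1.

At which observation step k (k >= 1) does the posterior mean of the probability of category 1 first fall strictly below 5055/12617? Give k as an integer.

obs 1: x=1 → posterior Dirichlet(4/3, 8, 12/5, 7/2, 5/2)
obs 2: x=0 → posterior Dirichlet(7/3, 8, 12/5, 7/2, 5/2)
obs 3: x=3 → posterior Dirichlet(7/3, 8, 12/5, 9/2, 5/2)
obs 4: x=1 → posterior Dirichlet(7/3, 9, 12/5, 9/2, 5/2)
obs 5: x=2 → posterior Dirichlet(7/3, 9, 17/5, 9/2, 5/2)
obs 6: x=3 → posterior Dirichlet(7/3, 9, 17/5, 11/2, 5/2)
obs 7: x=0 → posterior Dirichlet(10/3, 9, 17/5, 11/2, 5/2)
obs 8: x=2 → posterior Dirichlet(10/3, 9, 22/5, 11/2, 5/2)
obs 9: x=1 → posterior Dirichlet(10/3, 10, 22/5, 11/2, 5/2)
obs 10: x=1 → posterior Dirichlet(10/3, 11, 22/5, 11/2, 5/2)
obs 11: x=1 → posterior Dirichlet(10/3, 12, 22/5, 11/2, 5/2)

k = 6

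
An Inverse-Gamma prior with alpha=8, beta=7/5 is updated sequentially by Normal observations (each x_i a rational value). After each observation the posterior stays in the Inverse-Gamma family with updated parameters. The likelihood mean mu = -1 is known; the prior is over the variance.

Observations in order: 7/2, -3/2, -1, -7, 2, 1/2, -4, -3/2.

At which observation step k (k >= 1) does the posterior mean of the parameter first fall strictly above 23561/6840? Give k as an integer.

k = 5

obs 1: x=7/2 → posterior Inverse-Gamma(17/2, 461/40)
obs 2: x=-3/2 → posterior Inverse-Gamma(9, 233/20)
obs 3: x=-1 → posterior Inverse-Gamma(19/2, 233/20)
obs 4: x=-7 → posterior Inverse-Gamma(10, 593/20)
obs 5: x=2 → posterior Inverse-Gamma(21/2, 683/20)
obs 6: x=1/2 → posterior Inverse-Gamma(11, 1411/40)
obs 7: x=-4 → posterior Inverse-Gamma(23/2, 1591/40)
obs 8: x=-3/2 → posterior Inverse-Gamma(12, 399/10)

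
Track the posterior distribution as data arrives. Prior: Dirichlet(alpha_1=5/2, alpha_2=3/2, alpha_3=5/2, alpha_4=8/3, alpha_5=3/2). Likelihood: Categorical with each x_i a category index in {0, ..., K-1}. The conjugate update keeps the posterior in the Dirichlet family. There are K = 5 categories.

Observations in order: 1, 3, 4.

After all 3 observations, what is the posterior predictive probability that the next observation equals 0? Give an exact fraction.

15/82

obs 1: x=1 → posterior Dirichlet(5/2, 5/2, 5/2, 8/3, 3/2)
obs 2: x=3 → posterior Dirichlet(5/2, 5/2, 5/2, 11/3, 3/2)
obs 3: x=4 → posterior Dirichlet(5/2, 5/2, 5/2, 11/3, 5/2)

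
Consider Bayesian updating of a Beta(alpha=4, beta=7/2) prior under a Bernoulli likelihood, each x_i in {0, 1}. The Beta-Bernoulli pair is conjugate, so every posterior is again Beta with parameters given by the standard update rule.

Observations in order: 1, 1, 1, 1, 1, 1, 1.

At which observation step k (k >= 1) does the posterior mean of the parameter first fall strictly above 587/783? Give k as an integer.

obs 1: x=1 → posterior Beta(5, 7/2)
obs 2: x=1 → posterior Beta(6, 7/2)
obs 3: x=1 → posterior Beta(7, 7/2)
obs 4: x=1 → posterior Beta(8, 7/2)
obs 5: x=1 → posterior Beta(9, 7/2)
obs 6: x=1 → posterior Beta(10, 7/2)
obs 7: x=1 → posterior Beta(11, 7/2)

k = 7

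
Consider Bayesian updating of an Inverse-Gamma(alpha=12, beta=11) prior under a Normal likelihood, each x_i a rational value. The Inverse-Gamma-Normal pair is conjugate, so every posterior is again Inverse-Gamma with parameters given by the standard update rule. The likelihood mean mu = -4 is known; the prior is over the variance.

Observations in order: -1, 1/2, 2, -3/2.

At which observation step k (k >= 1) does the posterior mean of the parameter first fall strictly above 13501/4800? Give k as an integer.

k = 3

obs 1: x=-1 → posterior Inverse-Gamma(25/2, 31/2)
obs 2: x=1/2 → posterior Inverse-Gamma(13, 205/8)
obs 3: x=2 → posterior Inverse-Gamma(27/2, 349/8)
obs 4: x=-3/2 → posterior Inverse-Gamma(14, 187/4)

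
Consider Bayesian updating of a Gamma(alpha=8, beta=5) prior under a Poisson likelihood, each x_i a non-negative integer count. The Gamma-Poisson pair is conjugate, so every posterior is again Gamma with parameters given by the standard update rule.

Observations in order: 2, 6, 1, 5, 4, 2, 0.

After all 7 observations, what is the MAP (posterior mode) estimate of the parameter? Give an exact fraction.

9/4

obs 1: x=2 → posterior Gamma(10, 6)
obs 2: x=6 → posterior Gamma(16, 7)
obs 3: x=1 → posterior Gamma(17, 8)
obs 4: x=5 → posterior Gamma(22, 9)
obs 5: x=4 → posterior Gamma(26, 10)
obs 6: x=2 → posterior Gamma(28, 11)
obs 7: x=0 → posterior Gamma(28, 12)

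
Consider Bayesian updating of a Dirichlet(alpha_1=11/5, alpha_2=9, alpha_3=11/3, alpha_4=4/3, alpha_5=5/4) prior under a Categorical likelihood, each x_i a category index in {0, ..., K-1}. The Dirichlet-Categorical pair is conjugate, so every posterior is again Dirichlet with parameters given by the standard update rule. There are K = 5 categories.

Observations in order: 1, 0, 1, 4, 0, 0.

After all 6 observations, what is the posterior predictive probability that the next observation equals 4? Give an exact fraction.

45/469

obs 1: x=1 → posterior Dirichlet(11/5, 10, 11/3, 4/3, 5/4)
obs 2: x=0 → posterior Dirichlet(16/5, 10, 11/3, 4/3, 5/4)
obs 3: x=1 → posterior Dirichlet(16/5, 11, 11/3, 4/3, 5/4)
obs 4: x=4 → posterior Dirichlet(16/5, 11, 11/3, 4/3, 9/4)
obs 5: x=0 → posterior Dirichlet(21/5, 11, 11/3, 4/3, 9/4)
obs 6: x=0 → posterior Dirichlet(26/5, 11, 11/3, 4/3, 9/4)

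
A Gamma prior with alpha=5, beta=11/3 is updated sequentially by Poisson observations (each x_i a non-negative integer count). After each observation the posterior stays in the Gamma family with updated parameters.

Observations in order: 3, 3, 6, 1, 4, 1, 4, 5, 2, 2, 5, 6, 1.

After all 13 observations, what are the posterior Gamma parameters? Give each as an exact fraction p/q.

alpha=48, beta=50/3

obs 1: x=3 → posterior Gamma(8, 14/3)
obs 2: x=3 → posterior Gamma(11, 17/3)
obs 3: x=6 → posterior Gamma(17, 20/3)
obs 4: x=1 → posterior Gamma(18, 23/3)
obs 5: x=4 → posterior Gamma(22, 26/3)
obs 6: x=1 → posterior Gamma(23, 29/3)
obs 7: x=4 → posterior Gamma(27, 32/3)
obs 8: x=5 → posterior Gamma(32, 35/3)
obs 9: x=2 → posterior Gamma(34, 38/3)
obs 10: x=2 → posterior Gamma(36, 41/3)
obs 11: x=5 → posterior Gamma(41, 44/3)
obs 12: x=6 → posterior Gamma(47, 47/3)
obs 13: x=1 → posterior Gamma(48, 50/3)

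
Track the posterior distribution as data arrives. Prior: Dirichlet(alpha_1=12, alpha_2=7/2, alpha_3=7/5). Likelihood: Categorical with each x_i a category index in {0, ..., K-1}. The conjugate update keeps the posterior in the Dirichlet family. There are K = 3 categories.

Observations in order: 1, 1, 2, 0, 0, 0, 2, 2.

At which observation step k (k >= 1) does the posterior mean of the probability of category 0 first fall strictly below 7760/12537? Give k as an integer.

obs 1: x=1 → posterior Dirichlet(12, 9/2, 7/5)
obs 2: x=1 → posterior Dirichlet(12, 11/2, 7/5)
obs 3: x=2 → posterior Dirichlet(12, 11/2, 12/5)
obs 4: x=0 → posterior Dirichlet(13, 11/2, 12/5)
obs 5: x=0 → posterior Dirichlet(14, 11/2, 12/5)
obs 6: x=0 → posterior Dirichlet(15, 11/2, 12/5)
obs 7: x=2 → posterior Dirichlet(15, 11/2, 17/5)
obs 8: x=2 → posterior Dirichlet(15, 11/2, 22/5)

k = 3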